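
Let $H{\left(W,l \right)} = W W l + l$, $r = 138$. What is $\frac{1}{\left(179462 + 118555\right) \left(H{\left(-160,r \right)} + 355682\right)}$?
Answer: $\frac{1}{1158874866540} \approx 8.6291 \cdot 10^{-13}$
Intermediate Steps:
$H{\left(W,l \right)} = l + l W^{2}$ ($H{\left(W,l \right)} = W^{2} l + l = l W^{2} + l = l + l W^{2}$)
$\frac{1}{\left(179462 + 118555\right) \left(H{\left(-160,r \right)} + 355682\right)} = \frac{1}{\left(179462 + 118555\right) \left(138 \left(1 + \left(-160\right)^{2}\right) + 355682\right)} = \frac{1}{298017 \left(138 \left(1 + 25600\right) + 355682\right)} = \frac{1}{298017 \left(138 \cdot 25601 + 355682\right)} = \frac{1}{298017 \left(3532938 + 355682\right)} = \frac{1}{298017 \cdot 3888620} = \frac{1}{1158874866540}$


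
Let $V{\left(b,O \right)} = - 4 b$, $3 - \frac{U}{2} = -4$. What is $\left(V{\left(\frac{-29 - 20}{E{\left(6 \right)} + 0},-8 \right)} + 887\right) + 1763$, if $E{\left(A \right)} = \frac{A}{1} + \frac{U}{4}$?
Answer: $\frac{50742}{19} \approx 2670.6$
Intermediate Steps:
$U = 14$ ($U = 6 - -8 = 6 + 8 = 14$)
$E{\left(A \right)} = \frac{7}{2} + A$ ($E{\left(A \right)} = \frac{A}{1} + \frac{14}{4} = A 1 + 14 \cdot \frac{1}{4} = A + \frac{7}{2} = \frac{7}{2} + A$)
$\left(V{\left(\frac{-29 - 20}{E{\left(6 \right)} + 0},-8 \right)} + 887\right) + 1763 = \left(- 4 \frac{-29 - 20}{\left(\frac{7}{2} + 6\right) + 0} + 887\right) + 1763 = \left(- 4 \left(- \frac{49}{\frac{19}{2} + 0}\right) + 887\right) + 1763 = \left(- 4 \left(- \frac{49}{\frac{19}{2}}\right) + 887\right) + 1763 = \left(- 4 \left(\left(-49\right) \frac{2}{19}\right) + 887\right) + 1763 = \left(\left(-4\right) \left(- \frac{98}{19}\right) + 887\right) + 1763 = \left(\frac{392}{19} + 887\right) + 1763 = \frac{17245}{19} + 1763 = \frac{50742}{19}$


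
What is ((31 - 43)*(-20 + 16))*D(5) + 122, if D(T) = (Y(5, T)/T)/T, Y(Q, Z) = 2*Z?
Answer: 706/5 ≈ 141.20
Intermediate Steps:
D(T) = 2/T (D(T) = ((2*T)/T)/T = 2/T)
((31 - 43)*(-20 + 16))*D(5) + 122 = ((31 - 43)*(-20 + 16))*(2/5) + 122 = (-12*(-4))*(2*(1/5)) + 122 = 48*(2/5) + 122 = 96/5 + 122 = 706/5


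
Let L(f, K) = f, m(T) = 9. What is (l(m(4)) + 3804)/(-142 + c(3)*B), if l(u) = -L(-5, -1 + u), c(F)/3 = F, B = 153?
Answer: 293/95 ≈ 3.0842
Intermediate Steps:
c(F) = 3*F
l(u) = 5 (l(u) = -1*(-5) = 5)
(l(m(4)) + 3804)/(-142 + c(3)*B) = (5 + 3804)/(-142 + (3*3)*153) = 3809/(-142 + 9*153) = 3809/(-142 + 1377) = 3809/1235 = 3809*(1/1235) = 293/95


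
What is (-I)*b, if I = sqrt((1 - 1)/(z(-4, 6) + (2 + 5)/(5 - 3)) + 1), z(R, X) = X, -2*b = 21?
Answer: 21/2 ≈ 10.500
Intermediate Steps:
b = -21/2 (b = -1/2*21 = -21/2 ≈ -10.500)
I = 1 (I = sqrt((1 - 1)/(6 + (2 + 5)/(5 - 3)) + 1) = sqrt(0/(6 + 7/2) + 1) = sqrt(0/(19/2) + 1) = sqrt(0*(2/19) + 1) = sqrt(0 + 1) = sqrt(1) = 1)
(-I)*b = -1*1*(-21/2) = -1*(-21/2) = 21/2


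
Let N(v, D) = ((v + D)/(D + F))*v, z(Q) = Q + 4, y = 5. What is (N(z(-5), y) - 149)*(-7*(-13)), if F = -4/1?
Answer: -13923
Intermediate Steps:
F = -4 (F = -4*1 = -4)
z(Q) = 4 + Q
N(v, D) = v*(D + v)/(-4 + D) (N(v, D) = ((v + D)/(D - 4))*v = ((D + v)/(-4 + D))*v = v*(D + v)/(-4 + D))
(N(z(-5), y) - 149)*(-7*(-13)) = ((4 - 5)*(5 + (4 - 5))/(-4 + 5) - 149)*(-7*(-13)) = (-1*(5 - 1)/1 - 149)*91 = (-1*1*4 - 149)*91 = (-4 - 149)*91 = -153*91 = -13923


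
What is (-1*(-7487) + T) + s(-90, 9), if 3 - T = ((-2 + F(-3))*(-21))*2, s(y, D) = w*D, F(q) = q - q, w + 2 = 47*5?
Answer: 9503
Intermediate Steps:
w = 233 (w = -2 + 47*5 = -2 + 235 = 233)
F(q) = 0
s(y, D) = 233*D
T = -81 (T = 3 - (-2 + 0)*(-21)*2 = 3 - (-2*(-21))*2 = 3 - 42*2 = 3 - 1*84 = 3 - 84 = -81)
(-1*(-7487) + T) + s(-90, 9) = (-1*(-7487) - 81) + 233*9 = (7487 - 81) + 2097 = 7406 + 2097 = 9503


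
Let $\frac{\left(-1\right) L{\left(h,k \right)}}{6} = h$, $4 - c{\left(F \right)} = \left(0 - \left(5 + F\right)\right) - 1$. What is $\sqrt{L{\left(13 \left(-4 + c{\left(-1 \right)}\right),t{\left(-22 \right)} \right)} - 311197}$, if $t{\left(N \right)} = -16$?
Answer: $i \sqrt{311587} \approx 558.2 i$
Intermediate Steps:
$c{\left(F \right)} = 10 + F$ ($c{\left(F \right)} = 4 - \left(\left(0 - \left(5 + F\right)\right) - 1\right) = 4 - \left(\left(-5 - F\right) - 1\right) = 4 - \left(-6 - F\right) = 4 + \left(6 + F\right) = 10 + F$)
$L{\left(h,k \right)} = - 6 h$
$\sqrt{L{\left(13 \left(-4 + c{\left(-1 \right)}\right),t{\left(-22 \right)} \right)} - 311197} = \sqrt{- 6 \cdot 13 \left(-4 + \left(10 - 1\right)\right) - 311197} = \sqrt{- 6 \cdot 13 \left(-4 + 9\right) - 311197} = \sqrt{- 6 \cdot 13 \cdot 5 - 311197} = \sqrt{\left(-6\right) 65 - 311197} = \sqrt{-390 - 311197} = \sqrt{-311587} = i \sqrt{311587}$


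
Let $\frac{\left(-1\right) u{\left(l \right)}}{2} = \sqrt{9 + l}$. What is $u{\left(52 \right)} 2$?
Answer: $- 4 \sqrt{61} \approx -31.241$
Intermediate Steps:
$u{\left(l \right)} = - 2 \sqrt{9 + l}$
$u{\left(52 \right)} 2 = - 2 \sqrt{9 + 52} \cdot 2 = - 2 \sqrt{61} \cdot 2 = - 4 \sqrt{61}$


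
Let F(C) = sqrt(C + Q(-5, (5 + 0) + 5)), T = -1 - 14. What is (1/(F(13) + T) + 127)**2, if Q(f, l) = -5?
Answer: 758671944/47089 - 110176*sqrt(2)/47089 ≈ 16108.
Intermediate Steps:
T = -15
F(C) = sqrt(-5 + C) (F(C) = sqrt(C - 5) = sqrt(-5 + C))
(1/(F(13) + T) + 127)**2 = (1/(sqrt(-5 + 13) - 15) + 127)**2 = (1/(sqrt(8) - 15) + 127)**2 = (1/(2*sqrt(2) - 15) + 127)**2 = (1/(-15 + 2*sqrt(2)) + 127)**2 = (127 + 1/(-15 + 2*sqrt(2)))**2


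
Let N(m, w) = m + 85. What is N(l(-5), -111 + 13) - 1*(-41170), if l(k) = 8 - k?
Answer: 41268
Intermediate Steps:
N(m, w) = 85 + m
N(l(-5), -111 + 13) - 1*(-41170) = (85 + (8 - 1*(-5))) - 1*(-41170) = (85 + (8 + 5)) + 41170 = (85 + 13) + 41170 = 98 + 41170 = 41268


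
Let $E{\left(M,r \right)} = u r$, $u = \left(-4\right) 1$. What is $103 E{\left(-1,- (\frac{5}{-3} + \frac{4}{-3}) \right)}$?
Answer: $-1236$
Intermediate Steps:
$u = -4$
$E{\left(M,r \right)} = - 4 r$
$103 E{\left(-1,- (\frac{5}{-3} + \frac{4}{-3}) \right)} = 103 \left(- 4 \left(- (\frac{5}{-3} + \frac{4}{-3})\right)\right) = 103 \left(- 4 \left(- (5 \left(- \frac{1}{3}\right) + 4 \left(- \frac{1}{3}\right))\right)\right) = 103 \left(- 4 \left(- (- \frac{5}{3} - \frac{4}{3})\right)\right) = 103 \left(- 4 \left(\left(-1\right) \left(-3\right)\right)\right) = 103 \left(\left(-4\right) 3\right) = 103 \left(-12\right) = -1236$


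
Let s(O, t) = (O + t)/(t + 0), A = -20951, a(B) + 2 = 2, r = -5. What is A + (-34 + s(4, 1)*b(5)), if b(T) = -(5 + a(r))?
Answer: -21010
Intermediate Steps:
a(B) = 0 (a(B) = -2 + 2 = 0)
s(O, t) = (O + t)/t
b(T) = -5 (b(T) = -(5 + 0) = -1*5 = -5)
A + (-34 + s(4, 1)*b(5)) = -20951 + (-34 + ((4 + 1)/1)*(-5)) = -20951 + (-34 + (1*5)*(-5)) = -20951 + (-34 + 5*(-5)) = -20951 + (-34 - 25) = -20951 - 59 = -21010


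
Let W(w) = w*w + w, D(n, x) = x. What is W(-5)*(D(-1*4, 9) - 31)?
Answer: -440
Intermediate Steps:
W(w) = w + w**2 (W(w) = w**2 + w = w + w**2)
W(-5)*(D(-1*4, 9) - 31) = (-5*(1 - 5))*(9 - 31) = -5*(-4)*(-22) = 20*(-22) = -440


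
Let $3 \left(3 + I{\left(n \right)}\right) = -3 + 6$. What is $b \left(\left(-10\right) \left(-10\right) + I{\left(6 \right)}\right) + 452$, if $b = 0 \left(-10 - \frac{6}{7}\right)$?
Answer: $452$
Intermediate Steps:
$I{\left(n \right)} = -2$ ($I{\left(n \right)} = -3 + \frac{-3 + 6}{3} = -3 + \frac{1}{3} \cdot 3 = -3 + 1 = -2$)
$b = 0$ ($b = 0 \left(-10 - \frac{6}{7}\right) = 0 \left(- \frac{76}{7}\right) = 0$)
$b \left(\left(-10\right) \left(-10\right) + I{\left(6 \right)}\right) + 452 = 0 \left(\left(-10\right) \left(-10\right) - 2\right) + 452 = 0 \left(100 - 2\right) + 452 = 0 \cdot 98 + 452 = 0 + 452 = 452$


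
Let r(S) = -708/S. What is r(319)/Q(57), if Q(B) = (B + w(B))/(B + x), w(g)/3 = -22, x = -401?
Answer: -81184/957 ≈ -84.832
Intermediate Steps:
w(g) = -66 (w(g) = 3*(-22) = -66)
Q(B) = (-66 + B)/(-401 + B) (Q(B) = (B - 66)/(B - 401) = (-66 + B)/(-401 + B))
r(319)/Q(57) = (-708/319)/(((-66 + 57)/(-401 + 57))) = (-708*1/319)/((-9/(-344))) = -708/(319*((-1/344*(-9)))) = -708/(319*9/344) = -708/319*344/9 = -81184/957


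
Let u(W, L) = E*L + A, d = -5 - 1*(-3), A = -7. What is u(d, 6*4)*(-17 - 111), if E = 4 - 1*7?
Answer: 10112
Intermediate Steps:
E = -3 (E = 4 - 7 = -3)
d = -2 (d = -5 + 3 = -2)
u(W, L) = -7 - 3*L (u(W, L) = -3*L - 7 = -7 - 3*L)
u(d, 6*4)*(-17 - 111) = (-7 - 18*4)*(-17 - 111) = (-7 - 3*24)*(-128) = (-7 - 72)*(-128) = -79*(-128) = 10112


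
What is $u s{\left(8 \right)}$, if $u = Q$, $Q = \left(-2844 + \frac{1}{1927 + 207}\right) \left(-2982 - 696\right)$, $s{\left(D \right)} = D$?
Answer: $\frac{89288525640}{1067} \approx 8.3682 \cdot 10^{7}$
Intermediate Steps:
$Q = \frac{11161065705}{1067}$ ($Q = \left(-2844 + \frac{1}{2134}\right) \left(-3678\right) = \left(- \frac{6069095}{2134}\right) \left(-3678\right) = \frac{11161065705}{1067} \approx 1.046 \cdot 10^{7}$)
$u = \frac{11161065705}{1067} \approx 1.046 \cdot 10^{7}$
$u s{\left(8 \right)} = \frac{11161065705}{1067} \cdot 8 = \frac{89288525640}{1067}$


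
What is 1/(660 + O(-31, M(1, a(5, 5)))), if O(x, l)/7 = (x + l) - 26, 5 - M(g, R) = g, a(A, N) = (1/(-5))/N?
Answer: 1/289 ≈ 0.0034602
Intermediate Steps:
a(A, N) = -1/(5*N) (a(A, N) = (1*(-⅕))/N = -1/(5*N))
M(g, R) = 5 - g
O(x, l) = -182 + 7*l + 7*x (O(x, l) = 7*((x + l) - 26) = 7*((l + x) - 26) = 7*(-26 + l + x) = -182 + 7*l + 7*x)
1/(660 + O(-31, M(1, a(5, 5)))) = 1/(660 + (-182 + 7*(5 - 1*1) + 7*(-31))) = 1/(660 + (-182 + 7*(5 - 1) - 217)) = 1/(660 + (-182 + 7*4 - 217)) = 1/(660 + (-182 + 28 - 217)) = 1/(660 - 371) = 1/289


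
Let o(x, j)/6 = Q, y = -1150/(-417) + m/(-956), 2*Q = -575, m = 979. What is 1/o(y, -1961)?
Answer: -1/1725 ≈ -0.00057971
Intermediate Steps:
Q = -575/2 (Q = (1/2)*(-575) = -575/2 ≈ -287.50)
y = 691157/398652 (y = -1150/(-417) + 979/(-956) = -1150*(-1/417) + 979*(-1/956) = 1150/417 - 979/956 = 691157/398652 ≈ 1.7337)
o(x, j) = -1725 (o(x, j) = 6*(-575/2) = -1725)
1/o(y, -1961) = 1/(-1725) = -1/1725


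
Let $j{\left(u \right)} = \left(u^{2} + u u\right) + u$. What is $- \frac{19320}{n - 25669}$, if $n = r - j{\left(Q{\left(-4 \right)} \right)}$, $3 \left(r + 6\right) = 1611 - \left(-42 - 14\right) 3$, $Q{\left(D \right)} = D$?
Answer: $\frac{644}{837} \approx 0.76941$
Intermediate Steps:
$j{\left(u \right)} = u + 2 u^{2}$ ($j{\left(u \right)} = \left(u^{2} + u^{2}\right) + u = 2 u^{2} + u = u + 2 u^{2}$)
$r = 587$ ($r = -6 + \frac{1611 - \left(-42 - 14\right) 3}{3} = -6 + \frac{1611 - \left(-56\right) 3}{3} = -6 + \frac{1611 - -168}{3} = -6 + \frac{1611 + 168}{3} = -6 + \frac{1}{3} \cdot 1779 = -6 + 593 = 587$)
$n = 559$ ($n = 587 - - 4 \left(1 + 2 \left(-4\right)\right) = 587 - - 4 \left(1 - 8\right) = 587 - \left(-4\right) \left(-7\right) = 587 - 28 = 559$)
$- \frac{19320}{n - 25669} = - \frac{19320}{559 - 25669} = - \frac{19320}{-25110} = \left(-19320\right) \left(- \frac{1}{25110}\right) = \frac{644}{837}$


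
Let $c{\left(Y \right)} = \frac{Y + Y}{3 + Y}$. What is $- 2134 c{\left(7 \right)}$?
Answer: $- \frac{14938}{5} \approx -2987.6$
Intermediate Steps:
$c{\left(Y \right)} = \frac{2 Y}{3 + Y}$
$- 2134 c{\left(7 \right)} = - 2134 \cdot 2 \cdot 7 \frac{1}{3 + 7} = - 2134 \cdot 2 \cdot 7 \cdot \frac{1}{10} = \left(-2134\right) \frac{7}{5} = - \frac{14938}{5}$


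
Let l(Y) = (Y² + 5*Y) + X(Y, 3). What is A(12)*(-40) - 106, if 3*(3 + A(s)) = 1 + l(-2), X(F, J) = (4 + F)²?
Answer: 82/3 ≈ 27.333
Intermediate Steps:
l(Y) = Y² + (4 + Y)² + 5*Y (l(Y) = (Y² + 5*Y) + (4 + Y)² = Y² + (4 + Y)² + 5*Y)
A(s) = -10/3 (A(s) = -3 + (1 + (16 + 2*(-2)² + 13*(-2)))/3 = -3 + (1 + (16 + 2*4 - 26))/3 = -3 + (1 + (16 + 8 - 26))/3 = -3 + (1 - 2)/3 = -3 + (⅓)*(-1) = -3 - ⅓ = -10/3)
A(12)*(-40) - 106 = -10/3*(-40) - 106 = 400/3 - 106 = 82/3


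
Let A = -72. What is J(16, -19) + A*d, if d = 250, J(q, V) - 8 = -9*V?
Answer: -17821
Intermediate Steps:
J(q, V) = 8 - 9*V
J(16, -19) + A*d = (8 - 9*(-19)) - 72*250 = (8 + 171) - 18000 = 179 - 18000 = -17821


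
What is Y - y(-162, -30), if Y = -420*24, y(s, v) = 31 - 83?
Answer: -10028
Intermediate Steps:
y(s, v) = -52
Y = -10080
Y - y(-162, -30) = -10080 - 1*(-52) = -10080 + 52 = -10028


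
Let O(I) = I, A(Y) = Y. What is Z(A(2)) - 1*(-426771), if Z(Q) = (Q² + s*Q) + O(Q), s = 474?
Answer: 427725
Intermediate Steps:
Z(Q) = Q² + 475*Q (Z(Q) = (Q² + 474*Q) + Q = Q² + 475*Q)
Z(A(2)) - 1*(-426771) = 2*(475 + 2) - 1*(-426771) = 2*477 + 426771 = 954 + 426771 = 427725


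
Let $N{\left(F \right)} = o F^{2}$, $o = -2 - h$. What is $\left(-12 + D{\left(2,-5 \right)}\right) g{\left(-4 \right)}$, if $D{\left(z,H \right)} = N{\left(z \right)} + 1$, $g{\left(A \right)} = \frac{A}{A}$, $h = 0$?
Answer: $-19$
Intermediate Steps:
$g{\left(A \right)} = 1$
$o = -2$ ($o = -2 - 0 = -2 + 0 = -2$)
$N{\left(F \right)} = - 2 F^{2}$
$D{\left(z,H \right)} = 1 - 2 z^{2}$ ($D{\left(z,H \right)} = - 2 z^{2} + 1 = 1 - 2 z^{2}$)
$\left(-12 + D{\left(2,-5 \right)}\right) g{\left(-4 \right)} = \left(-12 + \left(1 - 2 \cdot 2^{2}\right)\right) 1 = \left(-12 + \left(1 - 8\right)\right) 1 = \left(-12 - 7\right) 1 = \left(-19\right) 1 = -19$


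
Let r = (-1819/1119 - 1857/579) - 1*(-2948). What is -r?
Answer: -635626988/215967 ≈ -2943.2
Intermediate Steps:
r = 635626988/215967 (r = (-1819*1/1119 - 1857*1/579) + 2948 = (-1819/1119 - 619/193) + 2948 = -1043728/215967 + 2948 = 635626988/215967 ≈ 2943.2)
-r = -1*635626988/215967 = -635626988/215967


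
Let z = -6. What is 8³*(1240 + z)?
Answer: 631808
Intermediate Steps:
8³*(1240 + z) = 8³*(1240 - 6) = 512*1234 = 631808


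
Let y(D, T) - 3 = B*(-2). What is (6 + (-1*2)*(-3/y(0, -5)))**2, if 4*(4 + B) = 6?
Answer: 729/16 ≈ 45.563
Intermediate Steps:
B = -5/2 (B = -4 + (1/4)*6 = -4 + 3/2 = -5/2 ≈ -2.5000)
y(D, T) = 8 (y(D, T) = 3 - 5/2*(-2) = 3 + 5 = 8)
(6 + (-1*2)*(-3/y(0, -5)))**2 = (6 + (-1*2)*(-3/8))**2 = (6 - (-6)/8)**2 = (6 - 2*(-3/8))**2 = (6 + 3/4)**2 = (27/4)**2 = 729/16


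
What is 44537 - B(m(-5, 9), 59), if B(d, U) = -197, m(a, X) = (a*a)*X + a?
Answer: 44734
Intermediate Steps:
m(a, X) = a + X*a² (m(a, X) = a²*X + a = X*a² + a = a + X*a²)
44537 - B(m(-5, 9), 59) = 44537 - 1*(-197) = 44537 + 197 = 44734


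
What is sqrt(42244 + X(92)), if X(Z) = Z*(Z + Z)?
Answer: 2*sqrt(14793) ≈ 243.25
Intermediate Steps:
X(Z) = 2*Z**2 (X(Z) = Z*(2*Z) = 2*Z**2)
sqrt(42244 + X(92)) = sqrt(42244 + 2*92**2) = sqrt(42244 + 2*8464) = sqrt(42244 + 16928) = sqrt(59172) = 2*sqrt(14793)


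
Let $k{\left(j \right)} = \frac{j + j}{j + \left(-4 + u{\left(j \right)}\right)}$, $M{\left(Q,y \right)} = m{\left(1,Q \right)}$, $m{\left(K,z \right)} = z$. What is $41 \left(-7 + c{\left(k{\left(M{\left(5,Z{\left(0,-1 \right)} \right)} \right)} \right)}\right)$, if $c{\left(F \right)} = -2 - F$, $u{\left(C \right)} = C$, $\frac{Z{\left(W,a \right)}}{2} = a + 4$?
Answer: $- \frac{1312}{3} \approx -437.33$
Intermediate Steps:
$Z{\left(W,a \right)} = 8 + 2 a$ ($Z{\left(W,a \right)} = 2 \left(a + 4\right) = 2 \left(4 + a\right) = 8 + 2 a$)
$M{\left(Q,y \right)} = Q$
$k{\left(j \right)} = \frac{2 j}{-4 + 2 j}$ ($k{\left(j \right)} = \frac{j + j}{j + \left(-4 + j\right)} = \frac{2 j}{-4 + 2 j}$)
$41 \left(-7 + c{\left(k{\left(M{\left(5,Z{\left(0,-1 \right)} \right)} \right)} \right)}\right) = 41 \left(-7 - \left(2 + \frac{5}{-2 + 5}\right)\right) = 41 \left(-7 - \left(2 + \frac{5}{3}\right)\right) = 41 \left(-7 - \left(2 + 5 \cdot \frac{1}{3}\right)\right) = 41 \left(-7 - \frac{11}{3}\right) = 41 \left(- \frac{32}{3}\right) = - \frac{1312}{3}$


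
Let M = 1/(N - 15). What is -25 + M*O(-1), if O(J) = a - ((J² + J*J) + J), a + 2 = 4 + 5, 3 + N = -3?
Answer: -177/7 ≈ -25.286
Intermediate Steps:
N = -6 (N = -3 - 3 = -6)
M = -1/21 (M = 1/(-6 - 15) = 1/(-21) = -1/21 ≈ -0.047619)
a = 7 (a = -2 + (4 + 5) = -2 + 9 = 7)
O(J) = 7 - J - 2*J² (O(J) = 7 - ((J² + J*J) + J) = 7 - ((J² + J²) + J) = 7 - (2*J² + J) = 7 - (J + 2*J²) = 7 + (-J - 2*J²) = 7 - J - 2*J²)
-25 + M*O(-1) = -25 - (7 - 1*(-1) - 2*(-1)²)/21 = -25 - (7 + 1 - 2*1)/21 = -25 - (7 + 1 - 2)/21 = -25 - 1/21*6 = -25 - 2/7 = -177/7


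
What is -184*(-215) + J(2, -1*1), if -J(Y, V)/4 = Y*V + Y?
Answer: 39560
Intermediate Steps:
J(Y, V) = -4*Y - 4*V*Y (J(Y, V) = -4*(Y*V + Y) = -4*(V*Y + Y) = -4*(Y + V*Y) = -4*Y - 4*V*Y)
-184*(-215) + J(2, -1*1) = -184*(-215) - 4*2*(1 - 1*1) = 39560 - 4*2*(1 - 1) = 39560 - 4*2*0 = 39560 + 0 = 39560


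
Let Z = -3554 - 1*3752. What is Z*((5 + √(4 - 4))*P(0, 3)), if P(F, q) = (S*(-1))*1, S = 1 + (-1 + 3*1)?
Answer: 109590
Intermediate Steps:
S = 3 (S = 1 + (-1 + 3) = 1 + 2 = 3)
Z = -7306 (Z = -3554 - 3752 = -7306)
P(F, q) = -3 (P(F, q) = (3*(-1))*1 = -3*1 = -3)
Z*((5 + √(4 - 4))*P(0, 3)) = -7306*(5 + √(4 - 4))*(-3) = -7306*(5 + √0)*(-3) = -7306*(5 + 0)*(-3) = -36530*(-3) = -7306*(-15) = 109590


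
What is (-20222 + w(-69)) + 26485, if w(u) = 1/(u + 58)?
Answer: 68892/11 ≈ 6262.9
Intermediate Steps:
w(u) = 1/(58 + u)
(-20222 + w(-69)) + 26485 = (-20222 + 1/(58 - 69)) + 26485 = (-20222 + 1/(-11)) + 26485 = (-20222 - 1/11) + 26485 = -222443/11 + 26485 = 68892/11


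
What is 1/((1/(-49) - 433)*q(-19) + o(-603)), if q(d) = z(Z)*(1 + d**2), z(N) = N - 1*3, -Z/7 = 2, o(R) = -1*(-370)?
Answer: 49/130593702 ≈ 3.7521e-7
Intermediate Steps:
o(R) = 370
Z = -14 (Z = -7*2 = -14)
z(N) = -3 + N (z(N) = N - 3 = -3 + N)
q(d) = -17 - 17*d**2 (q(d) = (-3 - 14)*(1 + d**2) = -17*(1 + d**2) = -17 - 17*d**2)
1/((1/(-49) - 433)*q(-19) + o(-603)) = 1/((1/(-49) - 433)*(-17 - 17*(-19)**2) + 370) = 1/((-1/49 - 433)*(-17 - 17*361) + 370) = 1/(-21218*(-17 - 6137)/49 + 370) = 1/(-21218/49*(-6154) + 370) = 1/(130575572/49 + 370) = 1/(130593702/49) = 49/130593702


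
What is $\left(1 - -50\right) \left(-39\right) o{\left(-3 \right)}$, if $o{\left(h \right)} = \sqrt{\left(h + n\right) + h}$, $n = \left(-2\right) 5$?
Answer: $- 7956 i \approx - 7956.0 i$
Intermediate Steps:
$n = -10$
$o{\left(h \right)} = \sqrt{-10 + 2 h}$ ($o{\left(h \right)} = \sqrt{\left(h - 10\right) + h} = \sqrt{\left(-10 + h\right) + h} = \sqrt{-10 + 2 h}$)
$\left(1 - -50\right) \left(-39\right) o{\left(-3 \right)} = \left(1 - -50\right) \left(-39\right) \sqrt{-10 + 2 \left(-3\right)} = \left(1 + 50\right) \left(-39\right) \sqrt{-10 - 6} = 51 \left(-39\right) \sqrt{-16} = - 1989 \cdot 4 i = - 7956 i$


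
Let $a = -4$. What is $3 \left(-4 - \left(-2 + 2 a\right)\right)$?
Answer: $18$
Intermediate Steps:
$3 \left(-4 - \left(-2 + 2 a\right)\right) = 3 \left(-4 + \left(2 - -8\right)\right) = 3 \left(-4 + \left(2 + 8\right)\right) = 3 \left(-4 + 10\right) = 3 \cdot 6 = 18$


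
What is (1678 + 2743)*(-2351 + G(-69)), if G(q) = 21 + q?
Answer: -10605979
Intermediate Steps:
(1678 + 2743)*(-2351 + G(-69)) = (1678 + 2743)*(-2351 + (21 - 69)) = 4421*(-2351 - 48) = 4421*(-2399) = -10605979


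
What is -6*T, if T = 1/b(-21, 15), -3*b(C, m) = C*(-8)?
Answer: 3/28 ≈ 0.10714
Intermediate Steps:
b(C, m) = 8*C/3 (b(C, m) = -C*(-8)/3 = -(-8)*C/3 = 8*C/3)
T = -1/56 (T = 1/((8/3)*(-21)) = 1/(-56) = -1/56 ≈ -0.017857)
-6*T = -6*(-1/56) = 3/28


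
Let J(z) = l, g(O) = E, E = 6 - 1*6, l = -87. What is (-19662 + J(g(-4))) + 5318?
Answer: -14431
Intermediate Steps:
E = 0 (E = 6 - 6 = 0)
g(O) = 0
J(z) = -87
(-19662 + J(g(-4))) + 5318 = (-19662 - 87) + 5318 = -19749 + 5318 = -14431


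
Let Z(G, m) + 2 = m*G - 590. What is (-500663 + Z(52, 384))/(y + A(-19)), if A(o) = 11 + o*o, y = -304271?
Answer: 481287/303899 ≈ 1.5837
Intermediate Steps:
A(o) = 11 + o²
Z(G, m) = -592 + G*m (Z(G, m) = -2 + (m*G - 590) = -2 + (G*m - 590) = -2 + (-590 + G*m) = -592 + G*m)
(-500663 + Z(52, 384))/(y + A(-19)) = (-500663 + (-592 + 52*384))/(-304271 + (11 + (-19)²)) = (-500663 + (-592 + 19968))/(-304271 + (11 + 361)) = (-500663 + 19376)/(-304271 + 372) = -481287/(-303899) = -481287*(-1/303899) = 481287/303899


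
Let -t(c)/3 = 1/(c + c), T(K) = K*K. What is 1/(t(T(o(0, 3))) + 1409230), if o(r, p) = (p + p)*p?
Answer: 216/304393679 ≈ 7.0961e-7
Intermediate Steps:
o(r, p) = 2*p**2 (o(r, p) = (2*p)*p = 2*p**2)
T(K) = K**2
t(c) = -3/(2*c) (t(c) = -3/(c + c) = -3*1/(2*c) = -3/(2*c))
1/(t(T(o(0, 3))) + 1409230) = 1/(-3/(2*((2*3**2)**2)) + 1409230) = 1/(-3/(2*((2*9)**2)) + 1409230) = 1/(-3/(2*(18**2)) + 1409230) = 1/(-3/2/324 + 1409230) = 1/(-3/2*1/324 + 1409230) = 1/(-1/216 + 1409230) = 1/(304393679/216) = 216/304393679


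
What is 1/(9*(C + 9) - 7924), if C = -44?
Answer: -1/8239 ≈ -0.00012137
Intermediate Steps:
1/(9*(C + 9) - 7924) = 1/(9*(-44 + 9) - 7924) = 1/(9*(-35) - 7924) = 1/(-315 - 7924) = 1/(-8239) = -1/8239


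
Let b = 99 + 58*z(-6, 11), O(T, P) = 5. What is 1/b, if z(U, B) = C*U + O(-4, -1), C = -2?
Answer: 1/1085 ≈ 0.00092166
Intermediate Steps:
z(U, B) = 5 - 2*U (z(U, B) = -2*U + 5 = 5 - 2*U)
b = 1085 (b = 99 + 58*(5 - 2*(-6)) = 99 + 58*(5 + 12) = 99 + 58*17 = 99 + 986 = 1085)
1/b = 1/1085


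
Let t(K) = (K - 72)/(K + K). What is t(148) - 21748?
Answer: -1609333/74 ≈ -21748.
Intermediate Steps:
t(K) = (-72 + K)/(2*K) (t(K) = (-72 + K)/((2*K)) = (-72 + K)*(1/(2*K)) = (-72 + K)/(2*K))
t(148) - 21748 = (1/2)*(-72 + 148)/148 - 21748 = (1/2)*(1/148)*76 - 21748 = 19/74 - 21748 = -1609333/74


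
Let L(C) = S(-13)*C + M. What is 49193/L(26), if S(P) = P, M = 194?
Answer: -49193/144 ≈ -341.62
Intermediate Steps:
L(C) = 194 - 13*C (L(C) = -13*C + 194 = 194 - 13*C)
49193/L(26) = 49193/(194 - 13*26) = 49193/(194 - 338) = 49193/(-144) = 49193*(-1/144) = -49193/144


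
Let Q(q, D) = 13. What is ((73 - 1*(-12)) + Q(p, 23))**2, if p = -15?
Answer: 9604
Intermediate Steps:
((73 - 1*(-12)) + Q(p, 23))**2 = ((73 - 1*(-12)) + 13)**2 = ((73 + 12) + 13)**2 = (85 + 13)**2 = 98**2 = 9604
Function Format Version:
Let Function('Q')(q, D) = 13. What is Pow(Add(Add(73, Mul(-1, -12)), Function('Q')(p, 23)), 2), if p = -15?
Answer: 9604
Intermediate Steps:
Pow(Add(Add(73, Mul(-1, -12)), Function('Q')(p, 23)), 2) = Pow(Add(Add(73, Mul(-1, -12)), 13), 2) = Pow(Add(Add(73, 12), 13), 2) = Pow(Add(85, 13), 2) = Pow(98, 2) = 9604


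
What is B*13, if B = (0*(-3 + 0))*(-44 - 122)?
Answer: 0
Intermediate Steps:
B = 0 (B = (0*(-3))*(-166) = 0*(-166) = 0)
B*13 = 0*13 = 0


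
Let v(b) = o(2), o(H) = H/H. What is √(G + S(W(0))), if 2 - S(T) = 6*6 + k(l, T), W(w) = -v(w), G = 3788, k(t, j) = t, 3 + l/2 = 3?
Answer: √3754 ≈ 61.270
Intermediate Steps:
l = 0 (l = -6 + 2*3 = -6 + 6 = 0)
o(H) = 1
v(b) = 1
W(w) = -1 (W(w) = -1*1 = -1)
S(T) = -34 (S(T) = 2 - (6*6 + 0) = 2 - (36 + 0) = 2 - 1*36 = 2 - 36 = -34)
√(G + S(W(0))) = √(3788 - 34) = √3754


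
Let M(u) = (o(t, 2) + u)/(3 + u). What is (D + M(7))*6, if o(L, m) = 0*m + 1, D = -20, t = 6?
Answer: -576/5 ≈ -115.20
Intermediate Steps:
o(L, m) = 1 (o(L, m) = 0 + 1 = 1)
M(u) = (1 + u)/(3 + u)
(D + M(7))*6 = (-20 + (1 + 7)/(3 + 7))*6 = (-20 + 8/10)*6 = (-20 + (⅒)*8)*6 = (-20 + ⅘)*6 = -96/5*6 = -576/5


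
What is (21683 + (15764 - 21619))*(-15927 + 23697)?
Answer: 122983560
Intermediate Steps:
(21683 + (15764 - 21619))*(-15927 + 23697) = (21683 - 5855)*7770 = 15828*7770 = 122983560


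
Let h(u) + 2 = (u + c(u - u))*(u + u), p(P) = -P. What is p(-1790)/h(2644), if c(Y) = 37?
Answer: 895/7088563 ≈ 0.00012626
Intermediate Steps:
h(u) = -2 + 2*u*(37 + u) (h(u) = -2 + (u + 37)*(u + u) = -2 + (37 + u)*(2*u) = -2 + 2*u*(37 + u))
p(-1790)/h(2644) = (-1*(-1790))/(-2 + 2*2644² + 74*2644) = 1790/(-2 + 2*6990736 + 195656) = 1790/(-2 + 13981472 + 195656) = 1790/14177126 = 1790*(1/14177126) = 895/7088563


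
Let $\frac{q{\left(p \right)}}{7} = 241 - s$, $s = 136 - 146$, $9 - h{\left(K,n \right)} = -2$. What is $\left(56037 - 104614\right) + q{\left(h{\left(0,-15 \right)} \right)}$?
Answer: $-46820$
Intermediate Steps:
$h{\left(K,n \right)} = 11$ ($h{\left(K,n \right)} = 9 - -2 = 9 + 2 = 11$)
$s = -10$ ($s = 136 - 146 = -10$)
$q{\left(p \right)} = 1757$ ($q{\left(p \right)} = 7 \left(241 - -10\right) = 7 \left(241 + 10\right) = 7 \cdot 251 = 1757$)
$\left(56037 - 104614\right) + q{\left(h{\left(0,-15 \right)} \right)} = \left(56037 - 104614\right) + 1757 = -48577 + 1757 = -46820$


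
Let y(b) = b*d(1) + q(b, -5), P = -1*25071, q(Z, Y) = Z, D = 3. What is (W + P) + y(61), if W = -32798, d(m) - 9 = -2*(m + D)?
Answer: -57747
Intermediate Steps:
P = -25071
d(m) = 3 - 2*m (d(m) = 9 - 2*(m + 3) = 9 - 2*(3 + m) = 9 + (-6 - 2*m) = 3 - 2*m)
y(b) = 2*b (y(b) = b*(3 - 2*1) + b = b*(3 - 2) + b = b*1 + b = b + b = 2*b)
(W + P) + y(61) = (-32798 - 25071) + 2*61 = -57869 + 122 = -57747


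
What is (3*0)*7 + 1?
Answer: 1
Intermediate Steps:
(3*0)*7 + 1 = 0*7 + 1 = 0 + 1 = 1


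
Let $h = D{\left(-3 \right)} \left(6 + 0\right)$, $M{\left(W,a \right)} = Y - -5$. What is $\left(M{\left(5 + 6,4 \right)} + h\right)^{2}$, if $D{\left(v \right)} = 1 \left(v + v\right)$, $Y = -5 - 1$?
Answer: $1369$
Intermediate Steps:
$Y = -6$
$M{\left(W,a \right)} = -1$ ($M{\left(W,a \right)} = -6 - -5 = -6 + 5 = -1$)
$D{\left(v \right)} = 2 v$ ($D{\left(v \right)} = 1 \cdot 2 v = 2 v$)
$h = -36$ ($h = 2 \left(-3\right) \left(6 + 0\right) = \left(-6\right) 6 = -36$)
$\left(M{\left(5 + 6,4 \right)} + h\right)^{2} = \left(-1 - 36\right)^{2} = \left(-37\right)^{2} = 1369$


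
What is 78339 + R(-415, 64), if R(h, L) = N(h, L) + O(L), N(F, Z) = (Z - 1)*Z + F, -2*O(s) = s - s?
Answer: 81956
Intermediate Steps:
O(s) = 0 (O(s) = -(s - s)/2 = -½*0 = 0)
N(F, Z) = F + Z*(-1 + Z) (N(F, Z) = (-1 + Z)*Z + F = Z*(-1 + Z) + F = F + Z*(-1 + Z))
R(h, L) = h + L² - L (R(h, L) = (h + L² - L) + 0 = h + L² - L)
78339 + R(-415, 64) = 78339 + (-415 + 64² - 1*64) = 78339 + (-415 + 4096 - 64) = 78339 + 3617 = 81956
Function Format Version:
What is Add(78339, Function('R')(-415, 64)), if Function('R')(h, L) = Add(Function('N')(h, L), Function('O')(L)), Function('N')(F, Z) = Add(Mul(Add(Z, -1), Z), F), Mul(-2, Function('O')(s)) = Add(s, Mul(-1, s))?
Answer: 81956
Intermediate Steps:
Function('O')(s) = 0 (Function('O')(s) = Mul(Rational(-1, 2), Add(s, Mul(-1, s))) = Mul(Rational(-1, 2), 0) = 0)
Function('N')(F, Z) = Add(F, Mul(Z, Add(-1, Z))) (Function('N')(F, Z) = Add(Mul(Add(-1, Z), Z), F) = Add(Mul(Z, Add(-1, Z)), F) = Add(F, Mul(Z, Add(-1, Z))))
Function('R')(h, L) = Add(h, Pow(L, 2), Mul(-1, L)) (Function('R')(h, L) = Add(Add(h, Pow(L, 2), Mul(-1, L)), 0) = Add(h, Pow(L, 2), Mul(-1, L)))
Add(78339, Function('R')(-415, 64)) = Add(78339, Add(-415, Pow(64, 2), Mul(-1, 64))) = Add(78339, Add(-415, 4096, -64)) = Add(78339, 3617) = 81956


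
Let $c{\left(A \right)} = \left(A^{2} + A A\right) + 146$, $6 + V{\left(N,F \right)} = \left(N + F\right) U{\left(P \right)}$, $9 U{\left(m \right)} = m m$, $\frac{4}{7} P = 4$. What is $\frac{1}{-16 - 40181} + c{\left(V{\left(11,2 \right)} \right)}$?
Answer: $\frac{9266801969}{1085319} \approx 8538.3$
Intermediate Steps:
$P = 7$ ($P = \frac{7}{4} \cdot 4 = 7$)
$U{\left(m \right)} = \frac{m^{2}}{9}$ ($U{\left(m \right)} = \frac{m m}{9} = \frac{m^{2}}{9}$)
$V{\left(N,F \right)} = -6 + \frac{49 F}{9} + \frac{49 N}{9}$ ($V{\left(N,F \right)} = -6 + \left(N + F\right) \frac{7^{2}}{9} = -6 + \left(F + N\right) \frac{1}{9} \cdot 49 = -6 + \left(F + N\right) \frac{49}{9} = -6 + \left(\frac{49 F}{9} + \frac{49 N}{9}\right) = -6 + \frac{49 F}{9} + \frac{49 N}{9}$)
$c{\left(A \right)} = 146 + 2 A^{2}$ ($c{\left(A \right)} = \left(A^{2} + A^{2}\right) + 146 = 2 A^{2} + 146 = 146 + 2 A^{2}$)
$\frac{1}{-16 - 40181} + c{\left(V{\left(11,2 \right)} \right)} = \frac{1}{-16 - 40181} + \left(146 + 2 \left(-6 + \frac{49}{9} \cdot 2 + \frac{49}{9} \cdot 11\right)^{2}\right) = \frac{1}{-40197} + \left(146 + 2 \left(-6 + \frac{98}{9} + \frac{539}{9}\right)^{2}\right) = - \frac{1}{40197} + \left(146 + 2 \left(\frac{583}{9}\right)^{2}\right) = - \frac{1}{40197} + \left(146 + 2 \cdot \frac{339889}{81}\right) = - \frac{1}{40197} + \left(146 + \frac{679778}{81}\right) = - \frac{1}{40197} + \frac{691604}{81} = \frac{9266801969}{1085319}$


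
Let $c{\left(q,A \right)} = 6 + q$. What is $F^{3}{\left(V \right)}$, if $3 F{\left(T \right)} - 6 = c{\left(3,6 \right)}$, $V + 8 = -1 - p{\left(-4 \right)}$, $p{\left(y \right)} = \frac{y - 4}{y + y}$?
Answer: $125$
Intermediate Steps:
$p{\left(y \right)} = \frac{-4 + y}{2 y}$
$V = -10$ ($V = -8 - \left(1 + \frac{-4 - 4}{2 \left(-4\right)}\right) = -8 - \left(1 + \frac{1}{2} \left(- \frac{1}{4}\right) \left(-8\right)\right) = -8 - 2 = -10$)
$F{\left(T \right)} = 5$ ($F{\left(T \right)} = 2 + \frac{6 + 3}{3} = 2 + \frac{1}{3} \cdot 9 = 2 + 3 = 5$)
$F^{3}{\left(V \right)} = 5^{3} = 125$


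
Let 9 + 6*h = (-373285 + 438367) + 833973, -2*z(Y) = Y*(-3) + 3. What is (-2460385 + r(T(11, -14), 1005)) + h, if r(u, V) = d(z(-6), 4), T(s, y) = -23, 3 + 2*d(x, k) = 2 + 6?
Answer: -4621083/2 ≈ -2.3105e+6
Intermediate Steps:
z(Y) = -3/2 + 3*Y/2 (z(Y) = -(Y*(-3) + 3)/2 = -(-3*Y + 3)/2 = -(3 - 3*Y)/2 = -3/2 + 3*Y/2)
d(x, k) = 5/2 (d(x, k) = -3/2 + (2 + 6)/2 = -3/2 + (½)*8 = -3/2 + 4 = 5/2)
r(u, V) = 5/2
h = 149841 (h = -3/2 + ((-373285 + 438367) + 833973)/6 = -3/2 + (65082 + 833973)/6 = -3/2 + (⅙)*899055 = -3/2 + 299685/2 = 149841)
(-2460385 + r(T(11, -14), 1005)) + h = (-2460385 + 5/2) + 149841 = -4920765/2 + 149841 = -4621083/2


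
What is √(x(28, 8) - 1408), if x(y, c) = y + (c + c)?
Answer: 2*I*√341 ≈ 36.932*I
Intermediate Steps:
x(y, c) = y + 2*c
√(x(28, 8) - 1408) = √((28 + 2*8) - 1408) = √((28 + 16) - 1408) = √(44 - 1408) = √(-1364) = 2*I*√341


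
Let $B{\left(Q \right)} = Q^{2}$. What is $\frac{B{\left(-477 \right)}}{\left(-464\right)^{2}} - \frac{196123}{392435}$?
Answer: $\frac{47065845707}{84489685760} \approx 0.55706$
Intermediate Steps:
$\frac{B{\left(-477 \right)}}{\left(-464\right)^{2}} - \frac{196123}{392435} = \frac{\left(-477\right)^{2}}{\left(-464\right)^{2}} - \frac{196123}{392435} = \frac{227529}{215296} - \frac{196123}{392435} = \frac{47065845707}{84489685760}$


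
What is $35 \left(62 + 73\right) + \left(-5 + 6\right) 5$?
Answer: $4730$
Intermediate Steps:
$35 \left(62 + 73\right) + \left(-5 + 6\right) 5 = 35 \cdot 135 + 1 \cdot 5 = 4725 + 5 = 4730$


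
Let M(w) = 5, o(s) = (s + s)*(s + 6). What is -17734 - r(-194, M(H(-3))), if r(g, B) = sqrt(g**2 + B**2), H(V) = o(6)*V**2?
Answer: -17734 - sqrt(37661) ≈ -17928.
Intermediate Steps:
o(s) = 2*s*(6 + s) (o(s) = (2*s)*(6 + s) = 2*s*(6 + s))
H(V) = 144*V**2 (H(V) = (2*6*(6 + 6))*V**2 = (2*6*12)*V**2 = 144*V**2)
r(g, B) = sqrt(B**2 + g**2)
-17734 - r(-194, M(H(-3))) = -17734 - sqrt(5**2 + (-194)**2) = -17734 - sqrt(25 + 37636) = -17734 - sqrt(37661)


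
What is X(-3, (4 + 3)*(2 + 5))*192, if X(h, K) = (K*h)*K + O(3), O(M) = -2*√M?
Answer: -1382976 - 384*√3 ≈ -1.3836e+6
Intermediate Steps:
X(h, K) = -2*√3 + h*K² (X(h, K) = (K*h)*K - 2*√3 = h*K² - 2*√3 = -2*√3 + h*K²)
X(-3, (4 + 3)*(2 + 5))*192 = (-2*√3 - 3*(2 + 5)²*(4 + 3)²)*192 = (-2*√3 - 3*(7*7)²)*192 = (-2*√3 - 3*49²)*192 = (-2*√3 - 3*2401)*192 = (-2*√3 - 7203)*192 = (-7203 - 2*√3)*192 = -1382976 - 384*√3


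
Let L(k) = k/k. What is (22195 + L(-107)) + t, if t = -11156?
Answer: 11040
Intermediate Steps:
L(k) = 1
(22195 + L(-107)) + t = (22195 + 1) - 11156 = 22196 - 11156 = 11040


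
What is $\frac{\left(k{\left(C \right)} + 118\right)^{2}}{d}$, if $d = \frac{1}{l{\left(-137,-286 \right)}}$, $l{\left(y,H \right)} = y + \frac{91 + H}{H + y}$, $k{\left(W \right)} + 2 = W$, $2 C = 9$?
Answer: $- \frac{279543853}{141} \approx -1.9826 \cdot 10^{6}$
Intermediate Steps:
$C = \frac{9}{2}$ ($C = \frac{1}{2} \cdot 9 = \frac{9}{2} \approx 4.5$)
$k{\left(W \right)} = -2 + W$
$l{\left(y,H \right)} = y + \frac{91 + H}{H + y}$
$d = - \frac{141}{19252}$ ($d = \frac{1}{\frac{1}{-286 - 137} \left(91 - 286 + \left(-137\right)^{2} - -39182\right)} = \frac{1}{\frac{1}{-423} \left(91 - 286 + 18769 + 39182\right)} = \frac{1}{\left(- \frac{1}{423}\right) 57756} = \frac{1}{- \frac{19252}{141}} = - \frac{141}{19252} \approx -0.0073239$)
$\frac{\left(k{\left(C \right)} + 118\right)^{2}}{d} = \frac{\left(\left(-2 + \frac{9}{2}\right) + 118\right)^{2}}{- \frac{141}{19252}} = \left(\frac{5}{2} + 118\right)^{2} \left(- \frac{19252}{141}\right) = \left(\frac{241}{2}\right)^{2} \left(- \frac{19252}{141}\right) = \frac{58081}{4} \left(- \frac{19252}{141}\right) = - \frac{279543853}{141}$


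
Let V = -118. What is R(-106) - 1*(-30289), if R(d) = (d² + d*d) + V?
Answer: 52643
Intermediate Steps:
R(d) = -118 + 2*d² (R(d) = (d² + d*d) - 118 = (d² + d²) - 118 = 2*d² - 118 = -118 + 2*d²)
R(-106) - 1*(-30289) = (-118 + 2*(-106)²) - 1*(-30289) = (-118 + 2*11236) + 30289 = (-118 + 22472) + 30289 = 22354 + 30289 = 52643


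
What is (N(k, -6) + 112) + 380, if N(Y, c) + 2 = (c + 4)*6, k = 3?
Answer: 478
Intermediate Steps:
N(Y, c) = 22 + 6*c (N(Y, c) = -2 + (c + 4)*6 = -2 + (4 + c)*6 = -2 + (24 + 6*c) = 22 + 6*c)
(N(k, -6) + 112) + 380 = ((22 + 6*(-6)) + 112) + 380 = ((22 - 36) + 112) + 380 = (-14 + 112) + 380 = 98 + 380 = 478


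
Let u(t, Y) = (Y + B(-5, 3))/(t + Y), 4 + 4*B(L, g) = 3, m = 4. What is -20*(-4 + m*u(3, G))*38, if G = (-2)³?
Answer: -1976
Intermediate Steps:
B(L, g) = -¼ (B(L, g) = -1 + (¼)*3 = -1 + ¾ = -¼)
G = -8
u(t, Y) = (-¼ + Y)/(Y + t) (u(t, Y) = (Y - ¼)/(t + Y) = (-¼ + Y)/(Y + t))
-20*(-4 + m*u(3, G))*38 = -20*(-4 + 4*((-¼ - 8)/(-8 + 3)))*38 = -20*(-4 + 4*(-33/4/(-5)))*38 = -20*(-4 + 4*(-⅕*(-33/4)))*38 = -20*(-4 + 4*(33/20))*38 = -20*(-4 + 33/5)*38 = -20*13/5*38 = -52*38 = -1976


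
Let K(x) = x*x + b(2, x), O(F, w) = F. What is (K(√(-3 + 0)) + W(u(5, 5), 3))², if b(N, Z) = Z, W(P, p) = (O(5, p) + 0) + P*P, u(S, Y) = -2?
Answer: (6 + I*√3)² ≈ 33.0 + 20.785*I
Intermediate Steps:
W(P, p) = 5 + P² (W(P, p) = (5 + 0) + P*P = 5 + P²)
K(x) = x + x² (K(x) = x*x + x = x² + x = x + x²)
(K(√(-3 + 0)) + W(u(5, 5), 3))² = (√(-3 + 0)*(1 + √(-3 + 0)) + (5 + (-2)²))² = (√(-3)*(1 + √(-3)) + (5 + 4))² = ((I*√3)*(1 + I*√3) + 9)² = (I*√3*(1 + I*√3) + 9)² = (9 + I*√3*(1 + I*√3))²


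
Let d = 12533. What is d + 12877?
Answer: 25410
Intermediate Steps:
d + 12877 = 12533 + 12877 = 25410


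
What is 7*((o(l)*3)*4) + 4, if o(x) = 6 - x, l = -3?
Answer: 760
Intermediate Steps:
7*((o(l)*3)*4) + 4 = 7*(((6 - 1*(-3))*3)*4) + 4 = 7*(((6 + 3)*3)*4) + 4 = 7*((9*3)*4) + 4 = 7*(27*4) + 4 = 7*108 + 4 = 756 + 4 = 760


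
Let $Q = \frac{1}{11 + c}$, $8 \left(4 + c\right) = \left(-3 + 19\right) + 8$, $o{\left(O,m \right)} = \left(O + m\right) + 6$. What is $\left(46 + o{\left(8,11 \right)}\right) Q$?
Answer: $\frac{71}{10} \approx 7.1$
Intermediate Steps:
$o{\left(O,m \right)} = 6 + O + m$
$c = -1$ ($c = -4 + \frac{\left(-3 + 19\right) + 8}{8} = -4 + \frac{16 + 8}{8} = -4 + \frac{1}{8} \cdot 24 = -4 + 3 = -1$)
$Q = \frac{1}{10}$ ($Q = \frac{1}{11 - 1} = \frac{1}{10} \approx 0.1$)
$\left(46 + o{\left(8,11 \right)}\right) Q = \left(46 + \left(6 + 8 + 11\right)\right) \frac{1}{10} = \left(46 + 25\right) \frac{1}{10} = 71 \cdot \frac{1}{10} = \frac{71}{10}$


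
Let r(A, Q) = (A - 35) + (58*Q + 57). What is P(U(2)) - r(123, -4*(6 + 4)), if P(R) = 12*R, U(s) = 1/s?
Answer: 2181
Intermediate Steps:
r(A, Q) = 22 + A + 58*Q (r(A, Q) = (-35 + A) + (57 + 58*Q) = 22 + A + 58*Q)
P(U(2)) - r(123, -4*(6 + 4)) = 12/2 - (22 + 123 + 58*(-4*(6 + 4))) = 12*(½) - (22 + 123 + 58*(-4*10)) = 6 - (22 + 123 + 58*(-40)) = 6 - (22 + 123 - 2320) = 6 - 1*(-2175) = 6 + 2175 = 2181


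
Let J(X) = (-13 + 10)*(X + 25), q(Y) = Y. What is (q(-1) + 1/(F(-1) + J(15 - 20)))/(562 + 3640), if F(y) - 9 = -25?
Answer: -7/29032 ≈ -0.00024111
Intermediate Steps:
J(X) = -75 - 3*X (J(X) = -3*(25 + X) = -75 - 3*X)
F(y) = -16 (F(y) = 9 - 25 = -16)
(q(-1) + 1/(F(-1) + J(15 - 20)))/(562 + 3640) = (-1 + 1/(-16 + (-75 - 3*(15 - 20))))/(562 + 3640) = (-1 + 1/(-16 + (-75 - 3*(-5))))/4202 = (-1 + 1/(-16 + (-75 + 15)))*(1/4202) = (-1 + 1/(-16 - 60))*(1/4202) = (-1 + 1/(-76))*(1/4202) = (-1 - 1/76)*(1/4202) = -77/76*1/4202 = -7/29032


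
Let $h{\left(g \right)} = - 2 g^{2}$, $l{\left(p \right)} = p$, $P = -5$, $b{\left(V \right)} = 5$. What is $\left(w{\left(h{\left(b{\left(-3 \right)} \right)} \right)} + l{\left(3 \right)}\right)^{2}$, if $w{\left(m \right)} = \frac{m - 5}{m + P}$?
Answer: $16$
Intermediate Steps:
$w{\left(m \right)} = 1$ ($w{\left(m \right)} = \frac{m - 5}{m - 5} = \frac{-5 + m}{-5 + m} = 1$)
$\left(w{\left(h{\left(b{\left(-3 \right)} \right)} \right)} + l{\left(3 \right)}\right)^{2} = \left(1 + 3\right)^{2} = 4^{2} = 16$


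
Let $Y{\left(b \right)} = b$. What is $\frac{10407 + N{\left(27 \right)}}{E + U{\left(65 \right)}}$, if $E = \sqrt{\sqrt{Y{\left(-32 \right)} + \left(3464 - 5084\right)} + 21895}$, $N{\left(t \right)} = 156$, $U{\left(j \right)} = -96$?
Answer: $- \frac{10563}{96 - \sqrt{21895 + 2 i \sqrt{413}}} \approx 203.25 - 0.53714 i$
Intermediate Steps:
$E = \sqrt{21895 + 2 i \sqrt{413}}$ ($E = \sqrt{\sqrt{-32 + \left(3464 - 5084\right)} + 21895} = \sqrt{\sqrt{-32 - 1620} + 21895} = \sqrt{\sqrt{-1652} + 21895} = \sqrt{2 i \sqrt{413} + 21895} = \sqrt{21895 + 2 i \sqrt{413}} \approx 147.97 + 0.137 i$)
$\frac{10407 + N{\left(27 \right)}}{E + U{\left(65 \right)}} = \frac{10407 + 156}{\sqrt{21895 + 2 i \sqrt{413}} - 96} = \frac{10563}{-96 + \sqrt{21895 + 2 i \sqrt{413}}}$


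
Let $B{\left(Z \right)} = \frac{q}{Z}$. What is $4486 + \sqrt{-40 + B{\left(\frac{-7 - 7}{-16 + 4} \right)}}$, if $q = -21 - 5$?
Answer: $4486 + \frac{2 i \sqrt{763}}{7} \approx 4486.0 + 7.8921 i$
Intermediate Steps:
$q = -26$
$B{\left(Z \right)} = - \frac{26}{Z}$
$4486 + \sqrt{-40 + B{\left(\frac{-7 - 7}{-16 + 4} \right)}} = 4486 + \sqrt{-40 - \frac{26}{\left(-7 - 7\right) \frac{1}{-16 + 4}}} = 4486 + \sqrt{-40 - \frac{26}{\left(-14\right) \frac{1}{-12}}} = 4486 + \sqrt{-40 - \frac{26}{\left(-14\right) \left(- \frac{1}{12}\right)}} = 4486 + \sqrt{-40 - \frac{26}{\frac{7}{6}}} = 4486 + \sqrt{-40 - \frac{156}{7}} = 4486 + \sqrt{- \frac{436}{7}} = 4486 + \frac{2 i \sqrt{763}}{7}$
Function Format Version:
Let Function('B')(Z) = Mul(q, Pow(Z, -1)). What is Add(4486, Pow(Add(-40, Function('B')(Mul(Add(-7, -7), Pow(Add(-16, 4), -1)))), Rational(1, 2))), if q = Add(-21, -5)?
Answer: Add(4486, Mul(Rational(2, 7), I, Pow(763, Rational(1, 2)))) ≈ Add(4486.0, Mul(7.8921, I))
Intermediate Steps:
q = -26
Function('B')(Z) = Mul(-26, Pow(Z, -1))
Add(4486, Pow(Add(-40, Function('B')(Mul(Add(-7, -7), Pow(Add(-16, 4), -1)))), Rational(1, 2))) = Add(4486, Pow(Add(-40, Mul(-26, Pow(Mul(Add(-7, -7), Pow(Add(-16, 4), -1)), -1))), Rational(1, 2))) = Add(4486, Pow(Add(-40, Mul(-26, Pow(Mul(-14, Pow(-12, -1)), -1))), Rational(1, 2))) = Add(4486, Pow(Add(-40, Mul(-26, Pow(Mul(-14, Rational(-1, 12)), -1))), Rational(1, 2))) = Add(4486, Pow(Add(-40, Mul(-26, Pow(Rational(7, 6), -1))), Rational(1, 2))) = Add(4486, Pow(Add(-40, Mul(-26, Rational(6, 7))), Rational(1, 2))) = Add(4486, Pow(Add(-40, Rational(-156, 7)), Rational(1, 2))) = Add(4486, Pow(Rational(-436, 7), Rational(1, 2))) = Add(4486, Mul(Rational(2, 7), I, Pow(763, Rational(1, 2))))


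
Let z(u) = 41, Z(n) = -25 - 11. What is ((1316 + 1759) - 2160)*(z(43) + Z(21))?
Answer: 4575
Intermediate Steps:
Z(n) = -36
((1316 + 1759) - 2160)*(z(43) + Z(21)) = ((1316 + 1759) - 2160)*(41 - 36) = (3075 - 2160)*5 = 915*5 = 4575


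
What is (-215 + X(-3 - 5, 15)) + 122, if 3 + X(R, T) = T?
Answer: -81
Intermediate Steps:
X(R, T) = -3 + T
(-215 + X(-3 - 5, 15)) + 122 = (-215 + (-3 + 15)) + 122 = (-215 + 12) + 122 = -203 + 122 = -81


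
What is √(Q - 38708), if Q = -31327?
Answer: I*√70035 ≈ 264.64*I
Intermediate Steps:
√(Q - 38708) = √(-31327 - 38708) = √(-70035) = I*√70035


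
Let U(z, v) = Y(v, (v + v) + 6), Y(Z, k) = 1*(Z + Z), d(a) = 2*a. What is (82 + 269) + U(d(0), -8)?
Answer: 335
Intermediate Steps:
Y(Z, k) = 2*Z (Y(Z, k) = 1*(2*Z) = 2*Z)
U(z, v) = 2*v
(82 + 269) + U(d(0), -8) = (82 + 269) + 2*(-8) = 351 - 16 = 335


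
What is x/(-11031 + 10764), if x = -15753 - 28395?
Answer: 14716/89 ≈ 165.35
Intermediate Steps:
x = -44148
x/(-11031 + 10764) = -44148/(-11031 + 10764) = -44148/(-267) = -44148*(-1/267) = 14716/89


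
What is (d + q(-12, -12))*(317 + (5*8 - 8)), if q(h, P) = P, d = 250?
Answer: 83062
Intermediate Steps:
(d + q(-12, -12))*(317 + (5*8 - 8)) = (250 - 12)*(317 + (5*8 - 8)) = 238*(317 + (40 - 8)) = 238*(317 + 32) = 238*349 = 83062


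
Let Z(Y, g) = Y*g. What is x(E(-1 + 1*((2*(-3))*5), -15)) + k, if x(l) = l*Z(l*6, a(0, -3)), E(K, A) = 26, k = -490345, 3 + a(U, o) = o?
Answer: -514681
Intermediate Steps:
a(U, o) = -3 + o
x(l) = -36*l² (x(l) = l*((l*6)*(-3 - 3)) = l*((6*l)*(-6)) = l*(-36*l) = -36*l²)
x(E(-1 + 1*((2*(-3))*5), -15)) + k = -36*26² - 490345 = -36*676 - 490345 = -24336 - 490345 = -514681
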